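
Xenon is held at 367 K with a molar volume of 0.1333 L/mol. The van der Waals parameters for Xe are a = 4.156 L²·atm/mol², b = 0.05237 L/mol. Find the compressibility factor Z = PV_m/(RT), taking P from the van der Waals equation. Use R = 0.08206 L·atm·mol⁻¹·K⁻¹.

Z ≈ 0.6118

P = RT/(V_m − b) − a/V_m² = (0.08206)(367)/(0.1333 − 0.05237) − 4.156/(0.1333)²
  = 30.116/0.080930 − 233.89 = 372.12 − 233.89 = 138.23 atm
Z = PV_m/(RT) = (138.23)(0.1333)/((0.08206)(367)) = 18.426/30.116 = 0.6118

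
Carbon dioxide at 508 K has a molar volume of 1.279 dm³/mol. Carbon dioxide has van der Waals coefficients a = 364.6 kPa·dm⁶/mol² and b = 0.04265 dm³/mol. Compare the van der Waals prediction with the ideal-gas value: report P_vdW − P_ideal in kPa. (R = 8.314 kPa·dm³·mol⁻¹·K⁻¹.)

ΔP ≈ -109.0 kPa

Ideal: P_ideal = RT/V_m = (8.314)(508)/1.279 = 3302.20 kPa
vdW: P = RT/(V_m − b) − a/V_m² = 4223.51/1.23635 − 364.6/1.63584 = 3416.11 − 222.882 = 3193.23 kPa
ΔP = 3193.23 − 3302.20 = -109.0 kPa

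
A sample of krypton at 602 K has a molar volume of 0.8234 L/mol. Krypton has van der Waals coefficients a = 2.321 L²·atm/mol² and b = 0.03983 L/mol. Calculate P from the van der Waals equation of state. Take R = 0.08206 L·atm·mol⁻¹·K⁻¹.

P ≈ 59.62 atm

P = RT/(V_m − b) − a/V_m²
RT/(V_m − b) = (0.08206)(602)/(0.8234 − 0.03983) = 49.400/0.78357 = 63.045 atm
a/V_m² = 2.321/(0.8234)² = 3.4234 atm
P = 63.045 − 3.4234 = 59.62 atm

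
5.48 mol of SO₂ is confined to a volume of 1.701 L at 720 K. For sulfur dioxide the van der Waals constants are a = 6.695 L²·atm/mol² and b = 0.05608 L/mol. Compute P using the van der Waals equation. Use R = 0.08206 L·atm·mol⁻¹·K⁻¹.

P = nRT/(V − nb) − a n²/V²
nRT/(V − nb) = (5.48)(0.08206)(720)/(1.701 − 5.48×0.05608) = 323.78/1.3937 = 232.32 atm
a n²/V² = (6.695)(5.48)²/(1.701)² = 69.487 atm
P = 232.32 − 69.487 = 162.8 atm

P ≈ 162.8 atm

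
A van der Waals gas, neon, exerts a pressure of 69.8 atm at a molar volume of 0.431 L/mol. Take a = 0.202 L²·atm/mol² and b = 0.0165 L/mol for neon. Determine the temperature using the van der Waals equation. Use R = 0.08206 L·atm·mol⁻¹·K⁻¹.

T ≈ 358.1 K

T = (P + a/V_m²)(V_m − b)/R
P + a/V_m² = 69.8 + 0.202/(0.431)² = 70.887 atm
V_m − b = 0.431 − 0.0165 = 0.41450 L/mol
T = (70.887)(0.41450)/0.08206 = 358.1 K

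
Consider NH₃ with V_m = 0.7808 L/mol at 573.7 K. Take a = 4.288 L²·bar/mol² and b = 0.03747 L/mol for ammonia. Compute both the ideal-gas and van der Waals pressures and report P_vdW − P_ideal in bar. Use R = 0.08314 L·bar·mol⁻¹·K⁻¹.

Ideal: P_ideal = RT/V_m = (0.08314)(573.7)/0.7808 = 61.0879 bar
vdW: P = RT/(V_m − b) − a/V_m² = 47.6974/0.743330 − 4.288/0.609649 = 64.1672 − 7.03356 = 57.1336 bar
ΔP = 57.1336 − 61.0879 = -3.954 bar

ΔP ≈ -3.954 bar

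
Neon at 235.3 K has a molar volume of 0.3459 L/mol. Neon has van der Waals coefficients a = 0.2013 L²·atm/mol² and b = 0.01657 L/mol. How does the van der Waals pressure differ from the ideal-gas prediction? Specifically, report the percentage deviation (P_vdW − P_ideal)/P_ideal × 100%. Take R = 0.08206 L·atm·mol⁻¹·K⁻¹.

Ideal: P_ideal = RT/V_m = (0.08206)(235.3)/0.3459 = 55.8217 atm
vdW: P = RT/(V_m − b) − a/V_m² = 19.3087/0.329330 − 0.2013/0.119647 = 58.6302 − 1.68245 = 56.9478 atm
% deviation = (56.9478 − 55.8217)/55.8217 × 100% = 2.02%

2.02 %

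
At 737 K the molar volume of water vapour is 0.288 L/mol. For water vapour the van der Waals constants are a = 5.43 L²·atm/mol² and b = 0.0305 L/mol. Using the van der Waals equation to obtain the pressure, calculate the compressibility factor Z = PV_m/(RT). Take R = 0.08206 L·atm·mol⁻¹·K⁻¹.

P = RT/(V_m − b) − a/V_m² = (0.08206)(737)/(0.288 − 0.0305) − 5.43/(0.288)²
  = 60.478/0.25750 − 65.466 = 234.87 − 65.466 = 169.40 atm
Z = PV_m/(RT) = (169.40)(0.288)/((0.08206)(737)) = 48.787/60.478 = 0.8067

Z ≈ 0.8067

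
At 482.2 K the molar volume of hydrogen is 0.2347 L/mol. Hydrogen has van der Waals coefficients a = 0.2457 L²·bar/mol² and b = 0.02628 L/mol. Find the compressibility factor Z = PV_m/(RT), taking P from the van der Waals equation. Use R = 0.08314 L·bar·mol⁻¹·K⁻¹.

P = RT/(V_m − b) − a/V_m² = (0.08314)(482.2)/(0.2347 − 0.02628) − 0.2457/(0.2347)²
  = 40.090/0.20842 − 4.4605 = 192.35 − 4.4605 = 187.89 bar
Z = PV_m/(RT) = (187.89)(0.2347)/((0.08314)(482.2)) = 44.098/40.090 = 1.100

Z ≈ 1.100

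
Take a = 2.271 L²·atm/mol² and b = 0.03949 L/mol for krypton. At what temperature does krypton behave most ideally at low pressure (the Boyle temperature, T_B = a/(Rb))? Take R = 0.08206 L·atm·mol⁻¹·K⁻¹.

T_B ≈ 700.8 K

For a van der Waals gas the second virial coefficient B₂ = b − a/(RT) vanishes at T_B = a/(Rb).
T_B = 2.271/(0.08206×0.03949) = 2.271/0.0032405 = 700.8 K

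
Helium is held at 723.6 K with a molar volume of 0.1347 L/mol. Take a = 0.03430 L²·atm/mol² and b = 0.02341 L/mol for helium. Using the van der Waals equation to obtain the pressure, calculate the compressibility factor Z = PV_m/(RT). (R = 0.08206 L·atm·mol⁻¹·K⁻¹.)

P = RT/(V_m − b) − a/V_m² = (0.08206)(723.6)/(0.1347 − 0.02341) − 0.03430/(0.1347)²
  = 59.379/0.11129 − 1.8904 = 533.55 − 1.8904 = 531.66 atm
Z = PV_m/(RT) = (531.66)(0.1347)/((0.08206)(723.6)) = 71.615/59.379 = 1.206

Z ≈ 1.206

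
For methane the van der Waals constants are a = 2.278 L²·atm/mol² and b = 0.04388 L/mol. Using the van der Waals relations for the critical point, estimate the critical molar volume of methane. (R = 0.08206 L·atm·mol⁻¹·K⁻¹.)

V_m,c ≈ 0.1316 L/mol

For a van der Waals gas, V_m,c = 3b.
V_m,c = 3×0.04388 = 0.1316 L/mol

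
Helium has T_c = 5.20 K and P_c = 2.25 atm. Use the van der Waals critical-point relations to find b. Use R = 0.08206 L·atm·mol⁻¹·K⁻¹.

From T_c = 8a/(27Rb) and P_c = a/(27b²): b = R T_c/(8 P_c).
b = (0.08206)(5.20)/(8×2.25) = 0.42671/18.000 = 0.02371 L/mol

b ≈ 0.02371 L/mol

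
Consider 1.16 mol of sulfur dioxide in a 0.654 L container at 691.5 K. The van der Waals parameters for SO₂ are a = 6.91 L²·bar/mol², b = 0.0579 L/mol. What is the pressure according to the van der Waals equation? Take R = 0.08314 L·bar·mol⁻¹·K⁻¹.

P ≈ 91.90 bar

P = nRT/(V − nb) − a n²/V²
nRT/(V − nb) = (1.16)(0.08314)(691.5)/(0.654 − 1.16×0.0579) = 66.690/0.58684 = 113.64 bar
a n²/V² = (6.91)(1.16)²/(0.654)² = 21.739 bar
P = 113.64 − 21.739 = 91.90 bar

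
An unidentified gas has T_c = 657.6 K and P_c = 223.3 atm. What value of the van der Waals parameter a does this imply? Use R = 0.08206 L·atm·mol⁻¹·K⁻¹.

From T_c = 8a/(27Rb) and P_c = a/(27b²): a = 27 R² T_c²/(64 P_c).
a = 27×(0.08206)²×(657.6)²/(64×223.3) = 78623/14291 = 5.502 L²·atm/mol²

a ≈ 5.502 L²·atm/mol²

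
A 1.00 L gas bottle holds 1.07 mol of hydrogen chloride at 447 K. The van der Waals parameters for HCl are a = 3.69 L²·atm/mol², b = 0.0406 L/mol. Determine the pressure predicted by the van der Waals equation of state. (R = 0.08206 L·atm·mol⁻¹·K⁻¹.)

P = nRT/(V − nb) − a n²/V²
nRT/(V − nb) = (1.07)(0.08206)(447)/(1.00 − 1.07×0.0406) = 39.248/0.95656 = 41.030 atm
a n²/V² = (3.69)(1.07)²/(1.00)² = 4.2247 atm
P = 41.030 − 4.2247 = 36.81 atm

P ≈ 36.81 atm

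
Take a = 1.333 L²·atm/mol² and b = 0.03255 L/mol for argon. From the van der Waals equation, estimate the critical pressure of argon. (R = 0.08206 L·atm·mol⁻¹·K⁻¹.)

For a van der Waals gas, P_c = a/(27b²).
P_c = 1.333/(27×(0.03255)²) = 1.333/0.028607 = 46.60 atm

P_c ≈ 46.60 atm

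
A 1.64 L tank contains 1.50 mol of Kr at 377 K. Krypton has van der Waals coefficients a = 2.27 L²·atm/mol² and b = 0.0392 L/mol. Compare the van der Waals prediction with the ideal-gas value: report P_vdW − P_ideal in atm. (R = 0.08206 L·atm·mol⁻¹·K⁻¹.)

Ideal: P_ideal = nRT/V = (1.50)(0.08206)(377)/1.64 = 28.2957 atm
vdW: P = nRT/(V − nb) − a n²/V² = 46.4049/1.58120 − 5.10750/2.68960 = 29.3479 − 1.89898 = 27.4489 atm
ΔP = 27.4489 − 28.2957 = -0.847 atm

ΔP ≈ -0.847 atm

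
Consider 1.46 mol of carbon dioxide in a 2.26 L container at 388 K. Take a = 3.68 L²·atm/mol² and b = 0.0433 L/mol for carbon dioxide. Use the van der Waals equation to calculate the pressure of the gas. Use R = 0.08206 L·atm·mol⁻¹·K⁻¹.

P = nRT/(V − nb) − a n²/V²
nRT/(V − nb) = (1.46)(0.08206)(388)/(2.26 − 1.46×0.0433) = 46.485/2.1968 = 21.160 atm
a n²/V² = (3.68)(1.46)²/(2.26)² = 1.5358 atm
P = 21.160 − 1.5358 = 19.62 atm

P ≈ 19.62 atm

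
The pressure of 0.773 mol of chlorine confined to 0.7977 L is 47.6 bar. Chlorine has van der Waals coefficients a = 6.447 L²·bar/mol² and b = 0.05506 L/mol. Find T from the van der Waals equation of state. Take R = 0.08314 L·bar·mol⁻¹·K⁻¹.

T ≈ 630.4 K

T = (P + a n²/V²)(V − nb)/(nR)
P + a n²/V² = 47.6 + (6.447)(0.773)²/(0.7977)² = 53.654 bar
V − nb = 0.7977 − (0.773)(0.05506) = 0.75514 L
T = (53.654)(0.75514)/((0.773)(0.08314)) = 630.4 K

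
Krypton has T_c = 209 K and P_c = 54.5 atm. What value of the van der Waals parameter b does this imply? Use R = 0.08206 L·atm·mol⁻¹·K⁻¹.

b ≈ 0.03934 L/mol

From T_c = 8a/(27Rb) and P_c = a/(27b²): b = R T_c/(8 P_c).
b = (0.08206)(209)/(8×54.5) = 17.151/436.00 = 0.03934 L/mol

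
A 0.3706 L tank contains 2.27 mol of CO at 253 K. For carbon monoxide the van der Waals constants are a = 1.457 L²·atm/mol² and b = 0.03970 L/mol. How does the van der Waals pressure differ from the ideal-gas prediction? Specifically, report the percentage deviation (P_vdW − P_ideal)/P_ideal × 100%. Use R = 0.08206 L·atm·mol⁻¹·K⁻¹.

Ideal: P_ideal = nRT/V = (2.27)(0.08206)(253)/0.3706 = 127.166 atm
vdW: P = nRT/(V − nb) − a n²/V² = 47.1279/0.280481 − 7.50778/0.137344 = 168.025 − 54.6641 = 113.361 atm
% deviation = (113.361 − 127.166)/127.166 × 100% = -10.86%

-10.86 %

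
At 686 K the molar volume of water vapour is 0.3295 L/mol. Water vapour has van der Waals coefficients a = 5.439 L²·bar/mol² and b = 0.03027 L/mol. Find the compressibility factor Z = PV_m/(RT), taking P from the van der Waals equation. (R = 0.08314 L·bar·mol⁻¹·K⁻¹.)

Z ≈ 0.8117

P = RT/(V_m − b) − a/V_m² = (0.08314)(686)/(0.3295 − 0.03027) − 5.439/(0.3295)²
  = 57.034/0.29923 − 50.097 = 190.60 − 50.097 = 140.50 bar
Z = PV_m/(RT) = (140.50)(0.3295)/((0.08314)(686)) = 46.295/57.034 = 0.8117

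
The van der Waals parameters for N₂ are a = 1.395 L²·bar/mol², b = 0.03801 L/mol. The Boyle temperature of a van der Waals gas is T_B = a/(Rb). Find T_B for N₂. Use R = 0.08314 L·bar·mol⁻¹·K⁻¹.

For a van der Waals gas the second virial coefficient B₂ = b − a/(RT) vanishes at T_B = a/(Rb).
T_B = 1.395/(0.08314×0.03801) = 1.395/0.0031602 = 441.4 K

T_B ≈ 441.4 K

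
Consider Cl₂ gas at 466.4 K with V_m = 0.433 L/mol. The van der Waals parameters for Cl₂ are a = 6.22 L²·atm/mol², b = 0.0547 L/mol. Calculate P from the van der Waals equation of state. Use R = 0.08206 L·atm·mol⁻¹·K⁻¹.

P = RT/(V_m − b) − a/V_m²
RT/(V_m − b) = (0.08206)(466.4)/(0.433 − 0.0547) = 38.273/0.37830 = 101.17 atm
a/V_m² = 6.22/(0.433)² = 33.175 atm
P = 101.17 − 33.175 = 68.00 atm

P ≈ 68.00 atm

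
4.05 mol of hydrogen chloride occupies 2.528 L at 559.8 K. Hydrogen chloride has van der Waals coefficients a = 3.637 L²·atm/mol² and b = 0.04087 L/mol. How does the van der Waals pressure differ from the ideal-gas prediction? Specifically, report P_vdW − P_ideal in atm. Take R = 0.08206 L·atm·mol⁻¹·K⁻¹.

Ideal: P_ideal = nRT/V = (4.05)(0.08206)(559.8)/2.528 = 73.5940 atm
vdW: P = nRT/(V − nb) − a n²/V² = 186.046/2.36248 − 59.6559/6.39078 = 78.7503 − 9.33468 = 69.4156 atm
ΔP = 69.4156 − 73.5940 = -4.178 atm

ΔP ≈ -4.178 atm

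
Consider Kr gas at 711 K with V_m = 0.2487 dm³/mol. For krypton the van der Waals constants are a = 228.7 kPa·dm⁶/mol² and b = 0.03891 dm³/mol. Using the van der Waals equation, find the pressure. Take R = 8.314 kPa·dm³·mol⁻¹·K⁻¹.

P = RT/(V_m − b) − a/V_m²
RT/(V_m − b) = (8.314)(711)/(0.2487 − 0.03891) = 5911.3/0.20979 = 28177 kPa
a/V_m² = 228.7/(0.2487)² = 3697.6 kPa
P = 28177 − 3697.6 = 24479 kPa

P ≈ 24479 kPa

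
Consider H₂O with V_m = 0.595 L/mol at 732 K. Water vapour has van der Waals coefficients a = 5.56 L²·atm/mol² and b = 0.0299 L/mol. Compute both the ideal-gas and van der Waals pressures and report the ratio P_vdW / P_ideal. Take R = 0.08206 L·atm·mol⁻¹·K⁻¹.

Ideal: P_ideal = RT/V_m = (0.08206)(732)/0.595 = 100.954 atm
vdW: P = RT/(V_m − b) − a/V_m² = 60.0679/0.565100 − 5.56/0.354025 = 106.296 − 15.7051 = 90.591 atm
Ratio = 90.591/100.954 = 0.8973

P_vdW / P_ideal ≈ 0.8973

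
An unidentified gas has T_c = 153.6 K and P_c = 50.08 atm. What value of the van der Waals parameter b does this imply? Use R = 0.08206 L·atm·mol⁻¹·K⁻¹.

b ≈ 0.03146 L/mol

From T_c = 8a/(27Rb) and P_c = a/(27b²): b = R T_c/(8 P_c).
b = (0.08206)(153.6)/(8×50.08) = 12.604/400.64 = 0.03146 L/mol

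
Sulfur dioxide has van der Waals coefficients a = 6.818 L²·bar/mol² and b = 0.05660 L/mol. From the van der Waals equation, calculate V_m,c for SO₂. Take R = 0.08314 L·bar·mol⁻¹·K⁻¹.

For a van der Waals gas, V_m,c = 3b.
V_m,c = 3×0.05660 = 0.1698 L/mol

V_m,c ≈ 0.1698 L/mol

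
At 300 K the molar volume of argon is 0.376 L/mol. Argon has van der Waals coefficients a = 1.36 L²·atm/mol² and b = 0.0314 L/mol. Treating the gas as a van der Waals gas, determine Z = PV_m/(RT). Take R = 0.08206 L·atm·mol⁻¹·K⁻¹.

Z ≈ 0.9442

P = RT/(V_m − b) − a/V_m² = (0.08206)(300)/(0.376 − 0.0314) − 1.36/(0.376)²
  = 24.618/0.34460 − 9.6197 = 71.439 − 9.6197 = 61.819 atm
Z = PV_m/(RT) = (61.819)(0.376)/((0.08206)(300)) = 23.244/24.618 = 0.9442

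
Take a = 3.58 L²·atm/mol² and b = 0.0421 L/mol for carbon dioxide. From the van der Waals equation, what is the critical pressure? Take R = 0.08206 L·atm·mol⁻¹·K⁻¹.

For a van der Waals gas, P_c = a/(27b²).
P_c = 3.58/(27×(0.0421)²) = 3.58/0.047855 = 74.81 atm

P_c ≈ 74.81 atm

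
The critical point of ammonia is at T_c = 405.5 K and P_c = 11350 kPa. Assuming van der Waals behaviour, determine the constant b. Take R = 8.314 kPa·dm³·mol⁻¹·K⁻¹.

From T_c = 8a/(27Rb) and P_c = a/(27b²): b = R T_c/(8 P_c).
b = (8.314)(405.5)/(8×11350) = 3371.3/90800 = 0.03713 dm³/mol

b ≈ 0.03713 dm³/mol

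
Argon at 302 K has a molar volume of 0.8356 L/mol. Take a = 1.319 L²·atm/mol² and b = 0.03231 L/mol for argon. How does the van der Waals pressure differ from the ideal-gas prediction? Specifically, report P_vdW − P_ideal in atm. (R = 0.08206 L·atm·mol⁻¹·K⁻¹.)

ΔP ≈ -0.696 atm

Ideal: P_ideal = RT/V_m = (0.08206)(302)/0.8356 = 29.6579 atm
vdW: P = RT/(V_m − b) − a/V_m² = 24.7821/0.803290 − 1.319/0.698227 = 30.8508 − 1.88907 = 28.9617 atm
ΔP = 28.9617 − 29.6579 = -0.696 atm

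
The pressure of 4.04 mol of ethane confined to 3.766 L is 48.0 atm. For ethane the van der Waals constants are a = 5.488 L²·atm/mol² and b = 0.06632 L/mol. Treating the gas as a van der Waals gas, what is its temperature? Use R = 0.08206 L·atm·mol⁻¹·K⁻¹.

T ≈ 573.1 K

T = (P + a n²/V²)(V − nb)/(nR)
P + a n²/V² = 48.0 + (5.488)(4.04)²/(3.766)² = 54.316 atm
V − nb = 3.766 − (4.04)(0.06632) = 3.4981 L
T = (54.316)(3.4981)/((4.04)(0.08206)) = 573.1 K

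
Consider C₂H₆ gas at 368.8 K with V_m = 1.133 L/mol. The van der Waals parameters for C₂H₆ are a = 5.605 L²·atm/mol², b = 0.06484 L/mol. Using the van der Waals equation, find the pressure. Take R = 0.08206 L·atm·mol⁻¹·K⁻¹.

P = RT/(V_m − b) − a/V_m²
RT/(V_m − b) = (0.08206)(368.8)/(1.133 − 0.06484) = 30.264/1.0682 = 28.332 atm
a/V_m² = 5.605/(1.133)² = 4.3663 atm
P = 28.332 − 4.3663 = 23.97 atm

P ≈ 23.97 atm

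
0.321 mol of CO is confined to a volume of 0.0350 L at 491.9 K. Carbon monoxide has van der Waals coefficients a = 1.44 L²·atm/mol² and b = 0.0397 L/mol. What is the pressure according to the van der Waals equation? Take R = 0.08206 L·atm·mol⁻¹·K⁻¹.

P ≈ 461.1 atm

P = nRT/(V − nb) − a n²/V²
nRT/(V − nb) = (0.321)(0.08206)(491.9)/(0.0350 − 0.321×0.0397) = 12.957/0.022256 = 582.18 atm
a n²/V² = (1.44)(0.321)²/(0.0350)² = 121.13 atm
P = 582.18 − 121.13 = 461.1 atm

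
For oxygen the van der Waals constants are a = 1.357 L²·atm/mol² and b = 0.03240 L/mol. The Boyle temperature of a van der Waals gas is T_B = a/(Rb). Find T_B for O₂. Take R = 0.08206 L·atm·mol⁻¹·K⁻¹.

For a van der Waals gas the second virial coefficient B₂ = b − a/(RT) vanishes at T_B = a/(Rb).
T_B = 1.357/(0.08206×0.03240) = 1.357/0.0026587 = 510.4 K

T_B ≈ 510.4 K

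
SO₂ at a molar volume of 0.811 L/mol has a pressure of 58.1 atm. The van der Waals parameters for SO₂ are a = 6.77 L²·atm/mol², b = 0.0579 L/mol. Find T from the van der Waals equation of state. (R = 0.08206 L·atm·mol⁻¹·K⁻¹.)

T = (P + a/V_m²)(V_m − b)/R
P + a/V_m² = 58.1 + 6.77/(0.811)² = 68.393 atm
V_m − b = 0.811 − 0.0579 = 0.75310 L/mol
T = (68.393)(0.75310)/0.08206 = 627.7 K

T ≈ 627.7 K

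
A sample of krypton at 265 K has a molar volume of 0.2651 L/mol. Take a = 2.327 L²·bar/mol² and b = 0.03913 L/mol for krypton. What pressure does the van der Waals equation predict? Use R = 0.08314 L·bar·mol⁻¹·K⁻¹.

P = RT/(V_m − b) − a/V_m²
RT/(V_m − b) = (0.08314)(265)/(0.2651 − 0.03913) = 22.032/0.22597 = 97.500 bar
a/V_m² = 2.327/(0.2651)² = 33.111 bar
P = 97.500 − 33.111 = 64.39 bar

P ≈ 64.39 bar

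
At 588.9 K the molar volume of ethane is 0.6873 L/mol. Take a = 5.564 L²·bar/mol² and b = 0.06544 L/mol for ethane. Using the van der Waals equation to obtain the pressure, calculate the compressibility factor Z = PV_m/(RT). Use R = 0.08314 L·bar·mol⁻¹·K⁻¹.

P = RT/(V_m − b) − a/V_m² = (0.08314)(588.9)/(0.6873 − 0.06544) − 5.564/(0.6873)²
  = 48.961/0.62186 − 11.779 = 78.733 − 11.779 = 66.954 bar
Z = PV_m/(RT) = (66.954)(0.6873)/((0.08314)(588.9)) = 46.017/48.961 = 0.9399

Z ≈ 0.9399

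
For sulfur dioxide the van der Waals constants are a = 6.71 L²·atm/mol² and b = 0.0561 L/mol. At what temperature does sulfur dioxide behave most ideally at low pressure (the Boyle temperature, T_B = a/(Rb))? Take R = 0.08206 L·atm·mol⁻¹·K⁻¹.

T_B ≈ 1458 K

For a van der Waals gas the second virial coefficient B₂ = b − a/(RT) vanishes at T_B = a/(Rb).
T_B = 6.71/(0.08206×0.0561) = 6.71/0.0046036 = 1458 K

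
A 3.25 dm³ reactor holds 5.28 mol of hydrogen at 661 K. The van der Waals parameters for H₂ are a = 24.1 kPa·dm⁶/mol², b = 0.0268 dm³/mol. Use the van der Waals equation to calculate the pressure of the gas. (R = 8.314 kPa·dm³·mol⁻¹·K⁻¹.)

P ≈ 9271 kPa

P = nRT/(V − nb) − a n²/V²
nRT/(V − nb) = (5.28)(8.314)(661)/(3.25 − 5.28×0.0268) = 29017/3.1085 = 9334.7 kPa
a n²/V² = (24.1)(5.28)²/(3.25)² = 63.609 kPa
P = 9334.7 − 63.609 = 9271 kPa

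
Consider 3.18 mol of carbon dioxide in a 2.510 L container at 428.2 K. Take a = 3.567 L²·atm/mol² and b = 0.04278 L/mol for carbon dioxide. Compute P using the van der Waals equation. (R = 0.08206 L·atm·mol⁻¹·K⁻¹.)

P ≈ 41.34 atm

P = nRT/(V − nb) − a n²/V²
nRT/(V − nb) = (3.18)(0.08206)(428.2)/(2.510 − 3.18×0.04278) = 111.74/2.3740 = 47.068 atm
a n²/V² = (3.567)(3.18)²/(2.510)² = 5.7255 atm
P = 47.068 − 5.7255 = 41.34 atm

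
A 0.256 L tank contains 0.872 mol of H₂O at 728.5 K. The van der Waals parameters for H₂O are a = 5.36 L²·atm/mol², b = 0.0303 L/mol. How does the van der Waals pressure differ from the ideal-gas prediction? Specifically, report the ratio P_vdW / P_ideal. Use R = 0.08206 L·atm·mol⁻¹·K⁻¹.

P_vdW / P_ideal ≈ 0.8097

Ideal: P_ideal = nRT/V = (0.872)(0.08206)(728.5)/0.256 = 203.628 atm
vdW: P = nRT/(V − nb) − a n²/V² = 52.1288/0.229578 − 4.07566/0.0655360 = 227.064 − 62.1896 = 164.874 atm
Ratio = 164.874/203.628 = 0.8097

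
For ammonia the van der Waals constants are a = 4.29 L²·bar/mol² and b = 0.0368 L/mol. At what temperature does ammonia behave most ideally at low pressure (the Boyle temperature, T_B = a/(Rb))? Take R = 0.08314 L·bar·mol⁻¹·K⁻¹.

T_B ≈ 1402 K

For a van der Waals gas the second virial coefficient B₂ = b − a/(RT) vanishes at T_B = a/(Rb).
T_B = 4.29/(0.08314×0.0368) = 4.29/0.0030596 = 1402 K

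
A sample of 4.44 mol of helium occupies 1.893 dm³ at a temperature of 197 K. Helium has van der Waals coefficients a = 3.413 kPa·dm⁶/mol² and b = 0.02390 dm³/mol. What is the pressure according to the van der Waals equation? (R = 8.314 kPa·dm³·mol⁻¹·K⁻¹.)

P ≈ 4051 kPa

P = nRT/(V − nb) − a n²/V²
nRT/(V − nb) = (4.44)(8.314)(197)/(1.893 − 4.44×0.02390) = 7272.1/1.7869 = 4069.7 kPa
a n²/V² = (3.413)(4.44)²/(1.893)² = 18.776 kPa
P = 4069.7 − 18.776 = 4051 kPa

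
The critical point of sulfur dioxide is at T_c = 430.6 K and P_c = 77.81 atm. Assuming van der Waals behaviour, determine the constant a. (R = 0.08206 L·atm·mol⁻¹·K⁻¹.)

From T_c = 8a/(27Rb) and P_c = a/(27b²): a = 27 R² T_c²/(64 P_c).
a = 27×(0.08206)²×(430.6)²/(64×77.81) = 33711/4979.8 = 6.770 L²·atm/mol²

a ≈ 6.770 L²·atm/mol²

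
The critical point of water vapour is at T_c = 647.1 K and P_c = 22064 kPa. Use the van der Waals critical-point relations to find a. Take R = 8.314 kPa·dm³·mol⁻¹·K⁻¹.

From T_c = 8a/(27Rb) and P_c = a/(27b²): a = 27 R² T_c²/(64 P_c).
a = 27×(8.314)²×(647.1)²/(64×22064) = 781495720/1412096 = 553.4 kPa·dm⁶/mol²

a ≈ 553.4 kPa·dm⁶/mol²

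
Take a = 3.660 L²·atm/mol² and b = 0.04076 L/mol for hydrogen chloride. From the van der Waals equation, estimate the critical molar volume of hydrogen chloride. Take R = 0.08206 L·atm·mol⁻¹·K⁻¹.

For a van der Waals gas, V_m,c = 3b.
V_m,c = 3×0.04076 = 0.1223 L/mol

V_m,c ≈ 0.1223 L/mol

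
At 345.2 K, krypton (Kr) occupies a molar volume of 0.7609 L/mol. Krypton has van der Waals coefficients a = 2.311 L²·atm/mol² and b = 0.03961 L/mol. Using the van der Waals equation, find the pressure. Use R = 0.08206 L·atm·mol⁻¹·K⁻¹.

P = RT/(V_m − b) − a/V_m²
RT/(V_m − b) = (0.08206)(345.2)/(0.7609 − 0.03961) = 28.327/0.72129 = 39.273 atm
a/V_m² = 2.311/(0.7609)² = 3.9916 atm
P = 39.273 − 3.9916 = 35.28 atm

P ≈ 35.28 atm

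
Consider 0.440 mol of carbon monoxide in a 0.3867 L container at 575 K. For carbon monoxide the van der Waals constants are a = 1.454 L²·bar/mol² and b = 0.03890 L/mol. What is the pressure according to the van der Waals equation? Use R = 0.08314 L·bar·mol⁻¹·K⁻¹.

P = nRT/(V − nb) − a n²/V²
nRT/(V − nb) = (0.440)(0.08314)(575)/(0.3867 − 0.440×0.03890) = 21.034/0.36958 = 56.913 bar
a n²/V² = (1.454)(0.440)²/(0.3867)² = 1.8824 bar
P = 56.913 − 1.8824 = 55.03 bar

P ≈ 55.03 bar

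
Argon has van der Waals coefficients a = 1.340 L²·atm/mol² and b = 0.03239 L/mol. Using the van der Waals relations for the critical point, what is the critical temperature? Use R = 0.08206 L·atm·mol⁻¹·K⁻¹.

For a van der Waals gas, T_c = 8a/(27Rb).
T_c = 8×1.340/(27×0.08206×0.03239) = 10.720/0.071764 = 149.4 K

T_c ≈ 149.4 K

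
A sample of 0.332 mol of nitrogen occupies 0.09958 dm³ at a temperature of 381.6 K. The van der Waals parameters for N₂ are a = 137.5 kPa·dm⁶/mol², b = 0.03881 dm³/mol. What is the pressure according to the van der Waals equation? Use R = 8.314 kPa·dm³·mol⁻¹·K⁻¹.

P ≈ 10621 kPa

P = nRT/(V − nb) − a n²/V²
nRT/(V − nb) = (0.332)(8.314)(381.6)/(0.09958 − 0.332×0.03881) = 1053.3/0.086695 = 12149 kPa
a n²/V² = (137.5)(0.332)²/(0.09958)² = 1528.4 kPa
P = 12149 − 1528.4 = 10621 kPa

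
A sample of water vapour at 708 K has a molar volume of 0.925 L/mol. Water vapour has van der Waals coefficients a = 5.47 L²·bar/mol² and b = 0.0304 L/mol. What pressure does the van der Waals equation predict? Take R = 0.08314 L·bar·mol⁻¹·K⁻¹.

P ≈ 59.41 bar

P = RT/(V_m − b) − a/V_m²
RT/(V_m − b) = (0.08314)(708)/(0.925 − 0.0304) = 58.863/0.89460 = 65.798 bar
a/V_m² = 5.47/(0.925)² = 6.3930 bar
P = 65.798 − 6.3930 = 59.41 bar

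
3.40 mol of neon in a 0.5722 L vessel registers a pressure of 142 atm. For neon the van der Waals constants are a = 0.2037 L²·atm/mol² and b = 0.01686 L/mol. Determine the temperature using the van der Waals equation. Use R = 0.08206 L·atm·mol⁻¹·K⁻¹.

T ≈ 275.3 K

T = (P + a n²/V²)(V − nb)/(nR)
P + a n²/V² = 142 + (0.2037)(3.40)²/(0.5722)² = 149.19 atm
V − nb = 0.5722 − (3.40)(0.01686) = 0.51488 L
T = (149.19)(0.51488)/((3.40)(0.08206)) = 275.3 K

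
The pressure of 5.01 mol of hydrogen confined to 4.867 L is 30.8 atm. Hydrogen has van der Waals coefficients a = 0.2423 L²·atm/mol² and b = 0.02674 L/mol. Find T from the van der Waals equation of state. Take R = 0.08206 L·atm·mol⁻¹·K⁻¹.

T = (P + a n²/V²)(V − nb)/(nR)
P + a n²/V² = 30.8 + (0.2423)(5.01)²/(4.867)² = 31.057 atm
V − nb = 4.867 − (5.01)(0.02674) = 4.7330 L
T = (31.057)(4.7330)/((5.01)(0.08206)) = 357.5 K

T ≈ 357.5 K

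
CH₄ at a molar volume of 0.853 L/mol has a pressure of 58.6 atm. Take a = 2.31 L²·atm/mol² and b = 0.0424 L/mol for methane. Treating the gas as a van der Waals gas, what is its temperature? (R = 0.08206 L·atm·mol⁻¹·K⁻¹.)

T ≈ 610.2 K

T = (P + a/V_m²)(V_m − b)/R
P + a/V_m² = 58.6 + 2.31/(0.853)² = 61.775 atm
V_m − b = 0.853 − 0.0424 = 0.81060 L/mol
T = (61.775)(0.81060)/0.08206 = 610.2 K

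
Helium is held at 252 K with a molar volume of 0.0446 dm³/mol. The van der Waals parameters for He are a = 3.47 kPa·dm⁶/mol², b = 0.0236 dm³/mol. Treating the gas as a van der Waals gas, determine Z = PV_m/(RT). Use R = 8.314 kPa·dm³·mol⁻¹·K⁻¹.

Z ≈ 2.087

P = RT/(V_m − b) − a/V_m² = (8.314)(252)/(0.0446 − 0.0236) − 3.47/(0.0446)²
  = 2095.1/0.021000 − 1744.5 = 99767 − 1744.5 = 98023 kPa
Z = PV_m/(RT) = (98023)(0.0446)/((8.314)(252)) = 4371.8/2095.1 = 2.087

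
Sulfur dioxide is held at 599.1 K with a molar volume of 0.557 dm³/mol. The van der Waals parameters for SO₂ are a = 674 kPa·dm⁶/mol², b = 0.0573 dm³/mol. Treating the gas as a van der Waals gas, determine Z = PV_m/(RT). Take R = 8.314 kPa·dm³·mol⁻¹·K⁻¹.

Z ≈ 0.8717

P = RT/(V_m − b) − a/V_m² = (8.314)(599.1)/(0.557 − 0.0573) − 674/(0.557)²
  = 4980.9/0.49970 − 2172.4 = 9967.8 − 2172.4 = 7795.4 kPa
Z = PV_m/(RT) = (7795.4)(0.557)/((8.314)(599.1)) = 4342.0/4980.9 = 0.8717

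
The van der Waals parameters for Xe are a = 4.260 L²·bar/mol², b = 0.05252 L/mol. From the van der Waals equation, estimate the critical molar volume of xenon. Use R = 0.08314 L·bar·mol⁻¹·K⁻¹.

For a van der Waals gas, V_m,c = 3b.
V_m,c = 3×0.05252 = 0.1576 L/mol

V_m,c ≈ 0.1576 L/mol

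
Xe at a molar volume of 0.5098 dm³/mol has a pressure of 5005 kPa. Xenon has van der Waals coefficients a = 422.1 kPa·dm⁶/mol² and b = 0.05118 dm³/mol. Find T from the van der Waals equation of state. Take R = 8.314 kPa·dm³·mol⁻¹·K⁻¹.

T = (P + a/V_m²)(V_m − b)/R
P + a/V_m² = 5005 + 422.1/(0.5098)² = 6629.1 kPa
V_m − b = 0.5098 − 0.05118 = 0.45862 dm³/mol
T = (6629.1)(0.45862)/8.314 = 365.7 K

T ≈ 365.7 K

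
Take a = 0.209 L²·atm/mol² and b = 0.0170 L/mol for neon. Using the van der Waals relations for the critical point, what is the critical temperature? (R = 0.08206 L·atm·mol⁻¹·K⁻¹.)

For a van der Waals gas, T_c = 8a/(27Rb).
T_c = 8×0.209/(27×0.08206×0.0170) = 1.6720/0.037666 = 44.39 K

T_c ≈ 44.39 K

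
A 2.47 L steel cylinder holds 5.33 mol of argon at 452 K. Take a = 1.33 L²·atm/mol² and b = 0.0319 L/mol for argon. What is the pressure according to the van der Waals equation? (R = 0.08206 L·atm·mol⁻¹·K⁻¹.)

P ≈ 79.76 atm

P = nRT/(V − nb) − a n²/V²
nRT/(V − nb) = (5.33)(0.08206)(452)/(2.47 − 5.33×0.0319) = 197.70/2.3000 = 85.957 atm
a n²/V² = (1.33)(5.33)²/(2.47)² = 6.1932 atm
P = 85.957 − 6.1932 = 79.76 atm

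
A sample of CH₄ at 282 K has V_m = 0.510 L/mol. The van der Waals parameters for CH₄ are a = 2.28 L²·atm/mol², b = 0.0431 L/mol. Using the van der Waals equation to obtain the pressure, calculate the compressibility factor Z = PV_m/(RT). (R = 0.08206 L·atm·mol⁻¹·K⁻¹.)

P = RT/(V_m − b) − a/V_m² = (0.08206)(282)/(0.510 − 0.0431) − 2.28/(0.510)²
  = 23.141/0.46690 − 8.7659 = 49.563 − 8.7659 = 40.797 atm
Z = PV_m/(RT) = (40.797)(0.510)/((0.08206)(282)) = 20.806/23.141 = 0.8991

Z ≈ 0.8991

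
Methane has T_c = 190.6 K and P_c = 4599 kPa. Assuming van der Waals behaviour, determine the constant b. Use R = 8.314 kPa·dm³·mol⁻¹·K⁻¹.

b ≈ 0.04307 dm³/mol

From T_c = 8a/(27Rb) and P_c = a/(27b²): b = R T_c/(8 P_c).
b = (8.314)(190.6)/(8×4599) = 1584.6/36792 = 0.04307 dm³/mol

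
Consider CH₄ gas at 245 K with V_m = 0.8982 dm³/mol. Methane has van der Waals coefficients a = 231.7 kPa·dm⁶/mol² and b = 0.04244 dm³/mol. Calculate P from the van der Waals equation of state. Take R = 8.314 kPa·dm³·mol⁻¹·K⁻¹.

P = RT/(V_m − b) − a/V_m²
RT/(V_m − b) = (8.314)(245)/(0.8982 − 0.04244) = 2036.9/0.85576 = 2380.2 kPa
a/V_m² = 231.7/(0.8982)² = 287.20 kPa
P = 2380.2 − 287.20 = 2093 kPa

P ≈ 2093 kPa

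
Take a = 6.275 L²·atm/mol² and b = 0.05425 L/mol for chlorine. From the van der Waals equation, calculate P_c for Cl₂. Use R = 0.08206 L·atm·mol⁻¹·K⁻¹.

For a van der Waals gas, P_c = a/(27b²).
P_c = 6.275/(27×(0.05425)²) = 6.275/0.079463 = 78.97 atm

P_c ≈ 78.97 atm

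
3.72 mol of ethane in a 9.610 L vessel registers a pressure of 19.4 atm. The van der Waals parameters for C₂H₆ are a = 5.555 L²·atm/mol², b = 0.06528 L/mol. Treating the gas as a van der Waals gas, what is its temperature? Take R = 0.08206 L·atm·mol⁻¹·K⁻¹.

T = (P + a n²/V²)(V − nb)/(nR)
P + a n²/V² = 19.4 + (5.555)(3.72)²/(9.610)² = 20.232 atm
V − nb = 9.610 − (3.72)(0.06528) = 9.3672 L
T = (20.232)(9.3672)/((3.72)(0.08206)) = 620.8 K

T ≈ 620.8 K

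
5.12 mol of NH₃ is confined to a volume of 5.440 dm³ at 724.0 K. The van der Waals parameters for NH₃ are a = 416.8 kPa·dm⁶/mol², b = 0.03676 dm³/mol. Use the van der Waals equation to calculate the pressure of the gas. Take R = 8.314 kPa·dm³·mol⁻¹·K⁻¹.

P = nRT/(V − nb) − a n²/V²
nRT/(V − nb) = (5.12)(8.314)(724.0)/(5.440 − 5.12×0.03676) = 30819/5.2518 = 5868.3 kPa
a n²/V² = (416.8)(5.12)²/(5.440)² = 369.21 kPa
P = 5868.3 − 369.21 = 5499 kPa

P ≈ 5499 kPa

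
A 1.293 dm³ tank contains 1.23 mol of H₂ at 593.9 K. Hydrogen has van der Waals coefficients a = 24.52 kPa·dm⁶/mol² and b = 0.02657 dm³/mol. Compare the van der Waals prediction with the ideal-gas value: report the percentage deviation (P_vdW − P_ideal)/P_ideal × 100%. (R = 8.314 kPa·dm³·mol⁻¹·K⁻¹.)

Ideal: P_ideal = nRT/V = (1.23)(8.314)(593.9)/1.293 = 4697.10 kPa
vdW: P = nRT/(V − nb) − a n²/V² = 6073.35/1.26032 − 37.0963/1.67185 = 4818.90 − 22.1888 = 4796.71 kPa
% deviation = (4796.71 − 4697.10)/4697.10 × 100% = 2.12%

2.12 %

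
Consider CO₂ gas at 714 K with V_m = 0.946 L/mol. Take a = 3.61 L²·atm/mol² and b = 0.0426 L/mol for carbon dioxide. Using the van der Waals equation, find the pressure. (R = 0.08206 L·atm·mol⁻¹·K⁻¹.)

P ≈ 60.82 atm

P = RT/(V_m − b) − a/V_m²
RT/(V_m − b) = (0.08206)(714)/(0.946 − 0.0426) = 58.591/0.90340 = 64.856 atm
a/V_m² = 3.61/(0.946)² = 4.0339 atm
P = 64.856 − 4.0339 = 60.82 atm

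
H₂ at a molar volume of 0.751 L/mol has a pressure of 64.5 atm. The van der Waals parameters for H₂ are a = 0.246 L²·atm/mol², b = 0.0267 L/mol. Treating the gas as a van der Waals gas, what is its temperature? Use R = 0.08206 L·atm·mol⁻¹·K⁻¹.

T = (P + a/V_m²)(V_m − b)/R
P + a/V_m² = 64.5 + 0.246/(0.751)² = 64.936 atm
V_m − b = 0.751 − 0.0267 = 0.72430 L/mol
T = (64.936)(0.72430)/0.08206 = 573.2 K

T ≈ 573.2 K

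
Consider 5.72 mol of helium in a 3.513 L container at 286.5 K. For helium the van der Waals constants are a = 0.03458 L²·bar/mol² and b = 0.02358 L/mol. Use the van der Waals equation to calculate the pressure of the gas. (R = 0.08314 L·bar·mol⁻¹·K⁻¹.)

P ≈ 40.24 bar

P = nRT/(V − nb) − a n²/V²
nRT/(V − nb) = (5.72)(0.08314)(286.5)/(3.513 − 5.72×0.02358) = 136.25/3.3781 = 40.333 bar
a n²/V² = (0.03458)(5.72)²/(3.513)² = 0.091677 bar
P = 40.333 − 0.091677 = 40.24 bar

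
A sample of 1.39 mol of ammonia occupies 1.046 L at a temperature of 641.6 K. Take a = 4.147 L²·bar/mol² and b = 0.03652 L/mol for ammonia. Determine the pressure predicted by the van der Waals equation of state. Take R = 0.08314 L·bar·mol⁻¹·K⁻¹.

P ≈ 67.18 bar

P = nRT/(V − nb) − a n²/V²
nRT/(V − nb) = (1.39)(0.08314)(641.6)/(1.046 − 1.39×0.03652) = 74.146/0.99524 = 74.501 bar
a n²/V² = (4.147)(1.39)²/(1.046)² = 7.3232 bar
P = 74.501 − 7.3232 = 67.18 bar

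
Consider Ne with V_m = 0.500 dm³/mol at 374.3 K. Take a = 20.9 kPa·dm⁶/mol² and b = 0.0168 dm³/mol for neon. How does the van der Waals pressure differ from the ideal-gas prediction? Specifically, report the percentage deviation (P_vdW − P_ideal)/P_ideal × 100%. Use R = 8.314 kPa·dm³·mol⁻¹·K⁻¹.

2.13 %

Ideal: P_ideal = RT/V_m = (8.314)(374.3)/0.500 = 6223.86 kPa
vdW: P = RT/(V_m − b) − a/V_m² = 3111.93/0.483200 − 20.9/0.250000 = 6440.25 − 83.6000 = 6356.65 kPa
% deviation = (6356.65 − 6223.86)/6223.86 × 100% = 2.13%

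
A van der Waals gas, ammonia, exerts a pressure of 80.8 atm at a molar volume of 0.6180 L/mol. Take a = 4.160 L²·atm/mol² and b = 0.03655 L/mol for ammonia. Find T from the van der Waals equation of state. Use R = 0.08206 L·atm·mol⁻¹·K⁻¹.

T = (P + a/V_m²)(V_m − b)/R
P + a/V_m² = 80.8 + 4.160/(0.6180)² = 91.692 atm
V_m − b = 0.6180 − 0.03655 = 0.58145 L/mol
T = (91.692)(0.58145)/0.08206 = 649.7 K

T ≈ 649.7 K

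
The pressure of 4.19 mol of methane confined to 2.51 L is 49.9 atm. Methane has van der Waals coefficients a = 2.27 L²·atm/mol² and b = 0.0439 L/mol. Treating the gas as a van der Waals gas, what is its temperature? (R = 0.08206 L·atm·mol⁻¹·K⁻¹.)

T = (P + a n²/V²)(V − nb)/(nR)
P + a n²/V² = 49.9 + (2.27)(4.19)²/(2.51)² = 56.226 atm
V − nb = 2.51 − (4.19)(0.0439) = 2.3261 L
T = (56.226)(2.3261)/((4.19)(0.08206)) = 380.4 K

T ≈ 380.4 K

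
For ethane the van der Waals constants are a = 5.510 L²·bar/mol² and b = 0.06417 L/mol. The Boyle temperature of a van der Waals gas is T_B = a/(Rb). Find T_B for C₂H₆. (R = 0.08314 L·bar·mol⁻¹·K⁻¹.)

For a van der Waals gas the second virial coefficient B₂ = b − a/(RT) vanishes at T_B = a/(Rb).
T_B = 5.510/(0.08314×0.06417) = 5.510/0.0053351 = 1033 K

T_B ≈ 1033 K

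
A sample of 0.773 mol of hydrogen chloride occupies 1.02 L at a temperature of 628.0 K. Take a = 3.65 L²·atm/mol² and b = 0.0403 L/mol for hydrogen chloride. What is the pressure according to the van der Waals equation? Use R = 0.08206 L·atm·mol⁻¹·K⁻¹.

P = nRT/(V − nb) − a n²/V²
nRT/(V − nb) = (0.773)(0.08206)(628.0)/(1.02 − 0.773×0.0403) = 39.836/0.98885 = 40.285 atm
a n²/V² = (3.65)(0.773)²/(1.02)² = 2.0963 atm
P = 40.285 − 2.0963 = 38.19 atm

P ≈ 38.19 atm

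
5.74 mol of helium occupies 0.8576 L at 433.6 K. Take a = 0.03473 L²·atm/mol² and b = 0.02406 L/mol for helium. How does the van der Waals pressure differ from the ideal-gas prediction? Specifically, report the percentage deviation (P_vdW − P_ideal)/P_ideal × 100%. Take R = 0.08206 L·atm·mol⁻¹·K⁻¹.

Ideal: P_ideal = nRT/V = (5.74)(0.08206)(433.6)/0.8576 = 238.149 atm
vdW: P = nRT/(V − nb) − a n²/V² = 204.236/0.719496 − 1.14427/0.735478 = 283.860 − 1.55582 = 282.304 atm
% deviation = (282.304 − 238.149)/238.149 × 100% = 18.54%

18.54 %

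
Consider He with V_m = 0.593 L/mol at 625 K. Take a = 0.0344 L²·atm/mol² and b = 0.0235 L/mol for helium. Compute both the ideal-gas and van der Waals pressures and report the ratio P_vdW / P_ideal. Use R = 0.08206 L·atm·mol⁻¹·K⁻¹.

Ideal: P_ideal = RT/V_m = (0.08206)(625)/0.593 = 86.4882 atm
vdW: P = RT/(V_m − b) − a/V_m² = 51.2875/0.569500 − 0.0344/0.351649 = 90.0571 − 0.0978248 = 89.9593 atm
Ratio = 89.9593/86.4882 = 1.040

P_vdW / P_ideal ≈ 1.040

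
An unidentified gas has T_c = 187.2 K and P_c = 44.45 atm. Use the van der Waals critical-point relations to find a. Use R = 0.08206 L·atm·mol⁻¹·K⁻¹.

From T_c = 8a/(27Rb) and P_c = a/(27b²): a = 27 R² T_c²/(64 P_c).
a = 27×(0.08206)²×(187.2)²/(64×44.45) = 6371.5/2844.8 = 2.240 L²·atm/mol²

a ≈ 2.240 L²·atm/mol²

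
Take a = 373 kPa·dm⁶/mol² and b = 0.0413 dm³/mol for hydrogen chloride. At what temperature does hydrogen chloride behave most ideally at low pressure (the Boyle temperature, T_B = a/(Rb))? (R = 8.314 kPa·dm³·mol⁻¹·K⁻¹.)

T_B ≈ 1086 K

For a van der Waals gas the second virial coefficient B₂ = b − a/(RT) vanishes at T_B = a/(Rb).
T_B = 373/(8.314×0.0413) = 373/0.34337 = 1086 K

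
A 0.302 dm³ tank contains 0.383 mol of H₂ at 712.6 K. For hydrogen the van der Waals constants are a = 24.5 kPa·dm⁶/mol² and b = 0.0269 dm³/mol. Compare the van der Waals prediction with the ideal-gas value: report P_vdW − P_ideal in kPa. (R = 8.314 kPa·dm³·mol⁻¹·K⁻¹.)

ΔP ≈ 226.0 kPa

Ideal: P_ideal = nRT/V = (0.383)(8.314)(712.6)/0.302 = 7513.59 kPa
vdW: P = nRT/(V − nb) − a n²/V² = 2269.11/0.291697 − 3.59388/0.0912040 = 7779.00 − 39.4049 = 7739.60 kPa
ΔP = 7739.60 − 7513.59 = 226.0 kPa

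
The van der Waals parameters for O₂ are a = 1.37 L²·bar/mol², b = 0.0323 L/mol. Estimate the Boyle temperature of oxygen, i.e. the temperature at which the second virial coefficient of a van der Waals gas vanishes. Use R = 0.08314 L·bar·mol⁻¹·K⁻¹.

For a van der Waals gas the second virial coefficient B₂ = b − a/(RT) vanishes at T_B = a/(Rb).
T_B = 1.37/(0.08314×0.0323) = 1.37/0.0026854 = 510.2 K

T_B ≈ 510.2 K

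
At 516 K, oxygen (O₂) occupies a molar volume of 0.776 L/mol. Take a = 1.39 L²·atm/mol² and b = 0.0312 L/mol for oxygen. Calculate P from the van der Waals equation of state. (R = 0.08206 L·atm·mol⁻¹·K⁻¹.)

P ≈ 54.54 atm

P = RT/(V_m − b) − a/V_m²
RT/(V_m − b) = (0.08206)(516)/(0.776 − 0.0312) = 42.343/0.74480 = 56.852 atm
a/V_m² = 1.39/(0.776)² = 2.3083 atm
P = 56.852 − 2.3083 = 54.54 atm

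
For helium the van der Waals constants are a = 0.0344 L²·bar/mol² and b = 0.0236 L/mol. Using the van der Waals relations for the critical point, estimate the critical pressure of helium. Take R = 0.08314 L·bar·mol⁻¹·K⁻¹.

P_c ≈ 2.288 bar

For a van der Waals gas, P_c = a/(27b²).
P_c = 0.0344/(27×(0.0236)²) = 0.0344/0.015038 = 2.288 bar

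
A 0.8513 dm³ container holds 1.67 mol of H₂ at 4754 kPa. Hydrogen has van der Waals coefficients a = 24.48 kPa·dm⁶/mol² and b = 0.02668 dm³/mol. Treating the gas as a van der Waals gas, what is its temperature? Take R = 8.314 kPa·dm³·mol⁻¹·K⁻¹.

T ≈ 281.7 K

T = (P + a n²/V²)(V − nb)/(nR)
P + a n²/V² = 4754 + (24.48)(1.67)²/(0.8513)² = 4848.2 kPa
V − nb = 0.8513 − (1.67)(0.02668) = 0.80674 dm³
T = (4848.2)(0.80674)/((1.67)(8.314)) = 281.7 K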